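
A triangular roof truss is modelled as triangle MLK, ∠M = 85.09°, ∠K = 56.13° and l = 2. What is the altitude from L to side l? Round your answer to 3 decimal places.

2.642

The third angle is ∠L = 180° − ∠K − ∠M = 38.78°.
Law of sines: m = l·sin M/sin L ≈ 3.1815.
Law of sines: k = l·sin K/sin L ≈ 2.6513.
Area = ½·l·m·sin K ≈ 2.6416.
The altitude from L has length 2·area/l ≈ 2.6416.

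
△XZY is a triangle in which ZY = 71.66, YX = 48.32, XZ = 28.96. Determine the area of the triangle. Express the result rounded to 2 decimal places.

499.04

Semiperimeter s = (71.66 + 48.32 + 28.96)/2 = 74.47.
Heron's formula: area = √(74.47·2.81·26.15·45.51) ≈ 499.04.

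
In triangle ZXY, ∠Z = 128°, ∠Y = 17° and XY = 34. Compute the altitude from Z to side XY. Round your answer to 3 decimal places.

h_Z ≈ 7.236

The third angle is ∠X = 180° − ∠Y − ∠Z = 35.00°.
Law of sines: YZ = XY·sin X/sin Z ≈ 24.748.
Law of sines: ZX = XY·sin Y/sin Z ≈ 12.615.
Area = ½·XY·YZ·sin Y ≈ 123.
The altitude from Z has length 2·area/XY ≈ 7.2356.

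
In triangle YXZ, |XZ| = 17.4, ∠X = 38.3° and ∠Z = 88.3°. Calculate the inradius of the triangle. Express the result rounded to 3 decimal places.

4.450

The third angle is ∠Y = 180° − ∠X − ∠Z = 53.40°.
Law of sines: |ZY| = |XZ|·sin X/sin Y ≈ 13.433.
Law of sines: |YX| = |XZ|·sin Z/sin Y ≈ 21.664.
Area = ½·|XZ|·|ZY|·sin Z ≈ 116.81.
Semiperimeter s = (17.4+13.433+21.664)/2 = 26.249.
Inradius = area/s = 116.81/26.249 ≈ 4.4503.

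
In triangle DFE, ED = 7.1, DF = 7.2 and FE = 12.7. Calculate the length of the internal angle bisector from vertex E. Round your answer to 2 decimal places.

8.85

By the law of cosines, cos E = (FE² + ED² − DF²) / (2·FE·ED) ≈ 0.88644, so ∠E ≈ 27.57°.
The bisector from E has length 2·FE·ED·cos(∠E/2)/(FE+ED) ≈ 8.8457.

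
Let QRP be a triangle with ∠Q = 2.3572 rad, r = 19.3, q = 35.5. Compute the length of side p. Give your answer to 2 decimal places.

Law of sines: sin R = r·sin Q/q ≈ 0.38404.
Since q ≥ r, only the acute value applies: ∠R ≈ 0.3942 rad.
Then ∠P = π − ∠Q − ∠R ≈ 0.3902 rad.
Law of sines gives p = q·sin P/sin Q ≈ 19.117.

19.12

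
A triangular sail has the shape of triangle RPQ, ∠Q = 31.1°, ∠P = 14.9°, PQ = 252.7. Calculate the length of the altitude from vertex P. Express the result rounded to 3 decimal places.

130.528

The third angle is ∠R = 180° − ∠P − ∠Q = 134.00°.
Law of sines: QR = PQ·sin P/sin R ≈ 90.329.
Law of sines: RP = PQ·sin Q/sin R ≈ 181.46.
Area = ½·PQ·QR·sin Q ≈ 5895.2.
The altitude from P has length 2·area/QR ≈ 130.53.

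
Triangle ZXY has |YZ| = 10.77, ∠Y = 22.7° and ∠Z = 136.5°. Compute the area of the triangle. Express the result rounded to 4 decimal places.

The third angle is ∠X = 180° − ∠Y − ∠Z = 20.80°.
Law of sines: |XY| = |YZ|·sin Z/sin X ≈ 20.877.
Law of sines: |ZX| = |YZ|·sin Y/sin X ≈ 11.704.
Area = ½·|YZ|·|XY|·sin Y ≈ 43.385.

43.3846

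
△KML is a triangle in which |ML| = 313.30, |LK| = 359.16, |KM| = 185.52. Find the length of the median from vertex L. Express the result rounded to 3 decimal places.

323.994

Median from L: ½√(2·|ML|² + 2·|LK|² − |KM|²) ≈ 323.99.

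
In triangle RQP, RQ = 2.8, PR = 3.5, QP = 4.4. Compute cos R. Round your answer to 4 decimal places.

By the law of cosines, cos R = (PR² + RQ² − QP²) / (2·PR·RQ) ≈ 0.03724, so ∠R ≈ 87.87°.

cos R ≈ 0.0372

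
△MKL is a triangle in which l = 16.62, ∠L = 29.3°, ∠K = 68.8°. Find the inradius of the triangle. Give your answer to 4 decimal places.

r ≈ 6.3608

The third angle is ∠M = 180° − ∠K − ∠L = 81.90°.
Law of sines: m = l·sin M/sin L ≈ 33.622.
Law of sines: k = l·sin K/sin L ≈ 31.663.
Area = ½·l·m·sin K ≈ 260.49.
Semiperimeter s = (33.622+31.663+16.62)/2 = 40.953.
Inradius = area/s = 260.49/40.953 ≈ 6.3608.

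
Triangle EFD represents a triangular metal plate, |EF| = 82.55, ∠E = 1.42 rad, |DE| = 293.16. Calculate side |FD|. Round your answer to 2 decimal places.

By the law of cosines, |FD|² = |DE|² + |EF|² − 2·|DE|·|EF|·cos E = 85486, so |FD| ≈ 292.38.

292.38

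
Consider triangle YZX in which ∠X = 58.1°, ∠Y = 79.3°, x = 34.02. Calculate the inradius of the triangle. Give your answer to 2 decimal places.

The third angle is ∠Z = 180° − ∠X − ∠Y = 42.60°.
Law of sines: y = x·sin Y/sin X ≈ 39.375.
Law of sines: z = x·sin Z/sin X ≈ 27.124.
Area = ½·x·y·sin Z ≈ 453.35.
Semiperimeter s = (39.375+27.124+34.02)/2 = 50.26.
Inradius = area/s = 453.35/50.26 ≈ 9.0202.

r ≈ 9.02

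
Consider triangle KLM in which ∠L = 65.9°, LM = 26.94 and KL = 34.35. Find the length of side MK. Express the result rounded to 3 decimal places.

By the law of cosines, MK² = KL² + LM² − 2·KL·LM·cos L = 1150, so MK ≈ 33.911.

33.911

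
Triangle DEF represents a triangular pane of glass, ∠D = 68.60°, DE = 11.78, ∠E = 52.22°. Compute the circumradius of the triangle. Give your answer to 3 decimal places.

The third angle is ∠F = 180° − ∠D − ∠E = 59.18°.
Law of sines: EF = DE·sin D/sin F ≈ 12.771.
Law of sines: FD = DE·sin E/sin F ≈ 10.842.
Circumradius = DE/(2 sin F) ≈ 6.8586.

6.859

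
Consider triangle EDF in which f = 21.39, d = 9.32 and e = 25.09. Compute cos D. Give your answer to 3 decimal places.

By the law of cosines, cos D = (f² + e² − d²) / (2·f·e) ≈ 0.93183, so ∠D ≈ 0.371 rad.

cos D ≈ 0.932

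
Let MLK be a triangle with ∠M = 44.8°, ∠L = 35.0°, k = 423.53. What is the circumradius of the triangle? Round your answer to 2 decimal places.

R ≈ 215.17

The third angle is ∠K = 180° − ∠M − ∠L = 100.20°.
Law of sines: m = k·sin M/sin K ≈ 303.23.
Law of sines: l = k·sin L/sin K ≈ 246.83.
Circumradius = k/(2 sin K) ≈ 215.17.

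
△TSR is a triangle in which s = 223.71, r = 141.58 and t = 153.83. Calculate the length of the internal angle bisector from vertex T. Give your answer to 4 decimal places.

t_T ≈ 161.4187

By the law of cosines, cos T = (s² + r² − t²) / (2·s·r) ≈ 0.73292, so ∠T ≈ 42.87°.
The bisector from T has length 2·s·r·cos(∠T/2)/(s+r) ≈ 161.42.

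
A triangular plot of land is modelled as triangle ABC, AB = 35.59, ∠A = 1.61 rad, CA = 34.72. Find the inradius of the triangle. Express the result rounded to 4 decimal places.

10.2048

By the law of cosines, BC² = CA² + AB² − 2·CA·AB·cos A = 2569, so BC ≈ 50.685.
Area = ½·CA·AB·sin A ≈ 617.37.
Semiperimeter s = (50.685+34.72+35.59)/2 = 60.498.
Inradius = area/s = 617.37/60.498 ≈ 10.205.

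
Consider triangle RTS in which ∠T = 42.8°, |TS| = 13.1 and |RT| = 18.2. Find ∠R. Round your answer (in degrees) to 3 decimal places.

By the law of cosines, |SR|² = |RT|² + |TS|² − 2·|RT|·|TS|·cos T = 152.98, so |SR| ≈ 12.368.
Law of cosines again: cos R = (|SR|² + |RT|² − |TS|²)/(2·|SR|·|RT|) ≈ 0.69436, so ∠R ≈ 46.02°.

46.024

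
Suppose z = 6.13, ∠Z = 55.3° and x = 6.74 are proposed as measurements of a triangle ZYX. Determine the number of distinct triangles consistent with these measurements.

2

x·sin Z = 6.74·sin(55.3°) ≈ 5.541.
Since x sin Z < z < x (5.541 < 6.13 < 6.74), two triangles exist.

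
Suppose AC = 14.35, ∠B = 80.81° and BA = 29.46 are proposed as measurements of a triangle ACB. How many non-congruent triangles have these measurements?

BA·sin B = 29.46·sin(80.81°) ≈ 29.08.
Since AC = 14.35 < 29.08 = BA sin B, no triangle exists.

0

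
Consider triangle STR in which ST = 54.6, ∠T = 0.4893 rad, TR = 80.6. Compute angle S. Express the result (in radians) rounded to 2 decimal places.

∠S ≈ 1.98 rad

By the law of cosines, RS² = ST² + TR² − 2·ST·TR·cos T = 1708.8, so RS ≈ 41.337.
Law of cosines again: cos S = (RS² + ST² − TR²)/(2·RS·ST) ≈ -0.40019, so ∠S ≈ 1.9825 rad.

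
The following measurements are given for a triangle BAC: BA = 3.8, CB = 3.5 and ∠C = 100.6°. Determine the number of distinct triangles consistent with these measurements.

1

CB·sin C = 3.5·sin(100.6°) ≈ 3.44.
Since ∠C is not acute, a triangle exists only if BA > CB; here BA > CB, so there is exactly one triangle.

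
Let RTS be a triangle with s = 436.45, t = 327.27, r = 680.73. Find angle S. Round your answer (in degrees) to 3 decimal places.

By the law of cosines, cos S = (r² + t² − s²) / (2·r·t) ≈ 0.85287, so ∠S ≈ 31.47°.

31.474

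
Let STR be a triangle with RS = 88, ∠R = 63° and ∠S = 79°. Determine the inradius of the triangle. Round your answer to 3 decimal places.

The third angle is ∠T = 180° − ∠R − ∠S = 38.00°.
Law of sines: TR = RS·sin S/sin T ≈ 140.31.
Law of sines: ST = RS·sin R/sin T ≈ 127.36.
Area = ½·RS·TR·sin R ≈ 5500.7.
Semiperimeter s = (140.31+88+127.36)/2 = 177.83.
Inradius = area/s = 5500.7/177.83 ≈ 30.932.

r ≈ 30.932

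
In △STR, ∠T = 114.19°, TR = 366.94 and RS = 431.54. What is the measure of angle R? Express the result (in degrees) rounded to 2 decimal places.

Law of sines: sin S = TR·sin T/RS ≈ 0.77564.
Since RS ≥ TR, only the acute value applies: ∠S ≈ 50.86°.
Then ∠R = 180° − ∠T − ∠S ≈ 14.95°.

14.95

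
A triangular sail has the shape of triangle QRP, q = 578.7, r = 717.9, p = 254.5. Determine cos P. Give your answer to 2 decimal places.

cos P ≈ 0.95

By the law of cosines, cos P = (q² + r² − p²) / (2·q·r) ≈ 0.94537, so ∠P ≈ 19.03°.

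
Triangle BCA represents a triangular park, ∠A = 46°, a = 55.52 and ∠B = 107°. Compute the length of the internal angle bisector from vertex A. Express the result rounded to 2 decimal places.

The third angle is ∠C = 180° − ∠A − ∠B = 27.00°.
Law of sines: b = a·sin B/sin A ≈ 73.809.
Law of sines: c = a·sin C/sin A ≈ 35.04.
The bisector from A has length 2·b·c·cos(∠A/2)/(b+c) ≈ 43.743.

t_A ≈ 43.74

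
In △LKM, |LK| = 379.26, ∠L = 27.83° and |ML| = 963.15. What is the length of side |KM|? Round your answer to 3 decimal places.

By the law of cosines, |KM|² = |ML|² + |LK|² − 2·|ML|·|LK|·cos L = 4.2543e+05, so |KM| ≈ 652.25.

652.248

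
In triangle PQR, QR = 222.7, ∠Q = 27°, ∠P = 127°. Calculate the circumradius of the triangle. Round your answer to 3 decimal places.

The third angle is ∠R = 180° − ∠P − ∠Q = 26.00°.
Law of sines: RP = QR·sin Q/sin P ≈ 126.6.
Law of sines: PQ = QR·sin R/sin P ≈ 122.24.
Circumradius = QR/(2 sin P) ≈ 139.43.

139.425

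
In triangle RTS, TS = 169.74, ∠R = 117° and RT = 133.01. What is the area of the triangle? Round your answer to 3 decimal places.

Law of sines: sin S = RT·sin R/TS ≈ 0.69820.
Since TS ≥ RT, only the acute value applies: ∠S ≈ 44.28°.
Then ∠T = 180° − ∠R − ∠S ≈ 18.72°.
Law of sines gives SR = TS·sin T/sin R ≈ 61.132.
Area = ½·TS·RT·sin T ≈ 3622.4.

area ≈ 3622.447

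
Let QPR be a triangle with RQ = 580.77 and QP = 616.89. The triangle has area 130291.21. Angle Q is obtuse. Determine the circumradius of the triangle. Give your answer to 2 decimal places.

From area = ½·RQ·QP·sin Q, we get sin Q = 2·area/(RQ·QP) ≈ 0.72733.
Taking the obtuse solution, ∠Q ≈ 133.34°.
Law of cosines then gives PR ≈ 1099.8.
Circumradius = PR/(2 sin Q) ≈ 756.06.

756.06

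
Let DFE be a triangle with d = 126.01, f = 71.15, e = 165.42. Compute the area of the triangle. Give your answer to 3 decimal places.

area ≈ 4185.352

Semiperimeter s = (126.01 + 71.15 + 165.42)/2 = 181.29.
Heron's formula: area = √(181.29·55.28·110.14·15.87) ≈ 4185.4.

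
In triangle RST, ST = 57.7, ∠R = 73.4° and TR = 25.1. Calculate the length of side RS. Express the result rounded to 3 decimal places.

59.618

Law of sines: sin S = TR·sin R/ST ≈ 0.41688.
Since ST ≥ TR, only the acute value applies: ∠S ≈ 24.64°.
Then ∠T = 180° − ∠R − ∠S ≈ 81.96°.
Law of sines gives RS = ST·sin T/sin R ≈ 59.618.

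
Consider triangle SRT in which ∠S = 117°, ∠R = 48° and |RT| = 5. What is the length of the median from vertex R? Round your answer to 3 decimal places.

The third angle is ∠T = 180° − ∠S − ∠R = 15.00°.
Law of sines: |TS| = |RT|·sin R/sin S ≈ 4.1703.
Law of sines: |SR| = |RT|·sin T/sin S ≈ 1.4524.
Median from R: ½√(2·|SR|² + 2·|RT|² − |TS|²) ≈ 3.0343.

m_R ≈ 3.034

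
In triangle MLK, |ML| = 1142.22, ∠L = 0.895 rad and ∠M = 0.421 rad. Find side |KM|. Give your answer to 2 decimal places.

The third angle is ∠K = π − ∠M − ∠L = 1.826 rad.
Law of sines: |KM| = |ML|·sin L/sin K ≈ 920.9.

920.90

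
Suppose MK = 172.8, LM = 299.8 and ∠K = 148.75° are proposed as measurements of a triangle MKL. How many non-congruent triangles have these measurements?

MK·sin K = 172.8·sin(148.75°) ≈ 89.64.
Since ∠K is not acute, a triangle exists only if LM > MK; here LM > MK, so there is exactly one triangle.

1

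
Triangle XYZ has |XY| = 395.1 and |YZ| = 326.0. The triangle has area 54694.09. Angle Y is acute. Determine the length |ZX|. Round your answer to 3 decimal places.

355.493

From area = ½·|XY|·|YZ|·sin Y, we get sin Y = 2·area/(|XY|·|YZ|) ≈ 0.84927.
Taking the acute solution, ∠Y ≈ 58.13°.
Law of cosines then gives |ZX| ≈ 355.49.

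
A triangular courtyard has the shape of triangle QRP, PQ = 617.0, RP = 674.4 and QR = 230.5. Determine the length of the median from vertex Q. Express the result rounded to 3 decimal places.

m_Q ≈ 321.257

Median from Q: ½√(2·PQ² + 2·QR² − RP²) ≈ 321.26.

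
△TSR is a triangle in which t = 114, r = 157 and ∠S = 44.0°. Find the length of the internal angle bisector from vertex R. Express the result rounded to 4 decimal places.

t_R ≈ 79.2108

By the law of cosines, s² = r² + t² − 2·r·t·cos S = 11896, so s ≈ 109.07.
Law of cosines again: cos R = (t² + s² − r²)/(2·t·s) ≈ 0.00975, so ∠R ≈ 89.44°.
The bisector from R has length 2·t·s·cos(∠R/2)/(t+s) ≈ 79.211.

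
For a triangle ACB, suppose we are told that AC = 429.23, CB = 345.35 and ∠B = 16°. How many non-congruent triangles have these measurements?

CB·sin B = 345.35·sin(16°) ≈ 95.19.
Since AC ≥ CB, exactly one triangle exists.

1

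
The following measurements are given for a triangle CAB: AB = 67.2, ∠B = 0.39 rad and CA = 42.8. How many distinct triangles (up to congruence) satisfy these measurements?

AB·sin B = 67.2·sin(0.39 rad) ≈ 25.55.
Since AB sin B < CA < AB (25.55 < 42.8 < 67.2), two triangles exist.

2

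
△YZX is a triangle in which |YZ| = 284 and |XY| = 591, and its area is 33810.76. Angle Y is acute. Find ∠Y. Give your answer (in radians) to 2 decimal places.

From area = ½·|XY|·|YZ|·sin Y, we get sin Y = 2·area/(|XY|·|YZ|) ≈ 0.40288.
Taking the acute solution, ∠Y ≈ 0.4147 rad.

0.41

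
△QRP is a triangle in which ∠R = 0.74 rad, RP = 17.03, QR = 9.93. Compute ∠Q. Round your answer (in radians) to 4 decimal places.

By the law of cosines, PQ² = QR² + RP² − 2·QR·RP·cos R = 138.86, so PQ ≈ 11.784.
Law of cosines again: cos Q = (PQ² + QR² − RP²)/(2·PQ·QR) ≈ -0.22455, so ∠Q ≈ 1.797 rad.

1.7973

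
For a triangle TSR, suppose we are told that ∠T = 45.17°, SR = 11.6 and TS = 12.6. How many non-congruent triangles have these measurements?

2

TS·sin T = 12.6·sin(45.17°) ≈ 8.936.
Since TS sin T < SR < TS (8.936 < 11.6 < 12.6), two triangles exist.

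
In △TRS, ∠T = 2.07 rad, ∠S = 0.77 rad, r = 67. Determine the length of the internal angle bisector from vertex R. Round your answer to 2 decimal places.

t_R ≈ 173.17

The third angle is ∠R = π − ∠S − ∠T = 0.302 rad.
Law of sines: t = r·sin T/sin R ≈ 198.03.
Law of sines: s = r·sin S/sin R ≈ 157.02.
The bisector from R has length 2·s·t·cos(∠R/2)/(s+t) ≈ 173.17.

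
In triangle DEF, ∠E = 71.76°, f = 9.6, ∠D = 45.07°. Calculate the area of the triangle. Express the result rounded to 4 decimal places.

area ≈ 34.7219

The third angle is ∠F = 180° − ∠D − ∠E = 63.17°.
Law of sines: d = f·sin D/sin F ≈ 7.6164.
Law of sines: e = f·sin E/sin F ≈ 10.218.
Area = ½·f·d·sin E ≈ 34.722.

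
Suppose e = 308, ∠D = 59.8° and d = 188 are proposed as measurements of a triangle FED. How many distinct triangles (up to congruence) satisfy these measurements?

0

e·sin D = 308·sin(59.8°) ≈ 266.2.
Since d = 188 < 266.2 = e sin D, no triangle exists.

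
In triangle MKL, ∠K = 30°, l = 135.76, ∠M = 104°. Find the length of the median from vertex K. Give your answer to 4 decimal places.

The third angle is ∠L = 180° − ∠M − ∠K = 46.00°.
Law of sines: m = l·sin M/sin L ≈ 183.12.
Law of sines: k = l·sin K/sin L ≈ 94.364.
Median from K: ½√(2·l² + 2·m² − k²) ≈ 154.13.

m_K ≈ 154.1304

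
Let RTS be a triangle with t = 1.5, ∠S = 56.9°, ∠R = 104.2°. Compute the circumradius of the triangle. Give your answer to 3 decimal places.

2.315

The third angle is ∠T = 180° − ∠S − ∠R = 18.90°.
Law of sines: r = t·sin R/sin T ≈ 4.4893.
Law of sines: s = t·sin S/sin T ≈ 3.8793.
Circumradius = t/(2 sin T) ≈ 2.3154.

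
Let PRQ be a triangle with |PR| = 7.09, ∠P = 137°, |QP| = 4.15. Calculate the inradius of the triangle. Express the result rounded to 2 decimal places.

By the law of cosines, |RQ|² = |QP|² + |PR|² − 2·|QP|·|PR|·cos P = 110.53, so |RQ| ≈ 10.513.
Area = ½·|QP|·|PR|·sin P ≈ 10.033.
Semiperimeter s = (10.513+4.15+7.09)/2 = 10.877.
Inradius = area/s = 10.033/10.877 ≈ 0.92247.

0.92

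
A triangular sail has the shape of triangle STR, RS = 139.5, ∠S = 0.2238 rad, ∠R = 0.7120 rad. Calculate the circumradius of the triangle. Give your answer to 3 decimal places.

86.638

The third angle is ∠T = π − ∠R − ∠S = 2.2058 rad.
Law of sines: TR = RS·sin S/sin T ≈ 38.456.
Law of sines: ST = RS·sin R/sin T ≈ 113.21.
Circumradius = RS/(2 sin T) ≈ 86.638.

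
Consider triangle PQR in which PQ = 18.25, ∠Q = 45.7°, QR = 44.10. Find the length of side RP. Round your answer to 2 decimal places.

By the law of cosines, RP² = PQ² + QR² − 2·PQ·QR·cos Q = 1153.7, so RP ≈ 33.966.

33.97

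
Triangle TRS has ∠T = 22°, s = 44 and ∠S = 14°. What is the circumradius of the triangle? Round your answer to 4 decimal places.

90.9384

The third angle is ∠R = 180° − ∠S − ∠T = 144.00°.
Law of sines: t = s·sin T/sin S ≈ 68.132.
Law of sines: r = s·sin R/sin S ≈ 106.9.
Circumradius = s/(2 sin S) ≈ 90.938.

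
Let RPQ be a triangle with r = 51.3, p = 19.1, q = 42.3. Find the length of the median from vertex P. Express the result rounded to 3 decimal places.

m_P ≈ 46.036

Median from P: ½√(2·q² + 2·r² − p²) ≈ 46.036.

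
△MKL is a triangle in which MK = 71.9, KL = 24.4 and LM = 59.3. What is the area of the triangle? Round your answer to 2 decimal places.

Semiperimeter s = (24.4 + 59.3 + 71.9)/2 = 77.8.
Heron's formula: area = √(77.8·53.4·18.5·5.9) ≈ 673.4.

673.40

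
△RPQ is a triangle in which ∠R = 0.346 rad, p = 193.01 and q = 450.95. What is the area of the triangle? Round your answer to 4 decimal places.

Area = ½·p·q·sin R ≈ 14759.

14758.9047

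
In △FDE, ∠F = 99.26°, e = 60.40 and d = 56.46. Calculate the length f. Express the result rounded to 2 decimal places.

By the law of cosines, f² = d² + e² − 2·d·e·cos F = 7933.4, so f ≈ 89.07.

89.07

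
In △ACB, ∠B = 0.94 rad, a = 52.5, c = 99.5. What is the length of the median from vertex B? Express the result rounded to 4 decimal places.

By the law of cosines, b² = a² + c² − 2·a·c·cos B = 6494.7, so b ≈ 80.59.
Median from B: ½√(2·a² + 2·c² − b²) ≈ 68.59.

68.5899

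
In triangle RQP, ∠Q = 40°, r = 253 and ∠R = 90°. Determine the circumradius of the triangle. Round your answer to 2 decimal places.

The third angle is ∠P = 180° − ∠R − ∠Q = 50.00°.
Law of sines: q = r·sin Q/sin R ≈ 162.63.
Law of sines: p = r·sin P/sin R ≈ 193.81.
Circumradius = r/(2 sin R) ≈ 126.5.

126.50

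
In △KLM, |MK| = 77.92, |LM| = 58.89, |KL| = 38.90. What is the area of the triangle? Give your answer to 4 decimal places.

1112.5063

Semiperimeter s = (58.89 + 77.92 + 38.9)/2 = 87.855.
Heron's formula: area = √(87.855·28.965·9.935·48.955) ≈ 1112.5.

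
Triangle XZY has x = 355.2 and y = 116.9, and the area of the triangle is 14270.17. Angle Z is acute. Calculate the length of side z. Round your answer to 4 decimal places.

From area = ½·y·x·sin Z, we get sin Z = 2·area/(y·x) ≈ 0.68734.
Taking the acute solution, ∠Z ≈ 43.42°.
Law of cosines then gives z ≈ 281.98.

281.9815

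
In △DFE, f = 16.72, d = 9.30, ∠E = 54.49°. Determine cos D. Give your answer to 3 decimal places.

0.831

By the law of cosines, e² = d² + f² − 2·d·f·cos E = 185.41, so e ≈ 13.617.
Law of cosines again: cos D = (f² + e² − d²)/(2·f·e) ≈ 0.83121, so ∠D ≈ 33.78°.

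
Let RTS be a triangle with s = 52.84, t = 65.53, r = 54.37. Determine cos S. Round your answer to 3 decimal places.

By the law of cosines, cos S = (r² + t² − s²) / (2·r·t) ≈ 0.62565, so ∠S ≈ 51.27°.

0.626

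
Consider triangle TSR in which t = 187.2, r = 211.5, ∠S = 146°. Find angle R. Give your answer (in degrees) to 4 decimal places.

By the law of cosines, s² = r² + t² − 2·r·t·cos S = 1.4542e+05, so s ≈ 381.34.
Law of cosines again: cos R = (t² + s² − r²)/(2·t·s) ≈ 0.95069, so ∠R ≈ 18.07°.

∠R ≈ 18.0675°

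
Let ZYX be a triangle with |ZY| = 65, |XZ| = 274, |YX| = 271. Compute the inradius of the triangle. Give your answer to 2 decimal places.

r ≈ 28.80

Semiperimeter s = (271 + 274 + 65)/2 = 305.
Heron's formula: area = √(305·34·31·240) ≈ 8783.7.
Inradius = area/s = 8783.7/305 ≈ 28.799.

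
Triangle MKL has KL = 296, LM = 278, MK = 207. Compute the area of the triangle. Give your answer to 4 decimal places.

Semiperimeter s = (296 + 278 + 207)/2 = 390.5.
Heron's formula: area = √(390.5·94.5·112.5·183.5) ≈ 27601.

area ≈ 27600.7395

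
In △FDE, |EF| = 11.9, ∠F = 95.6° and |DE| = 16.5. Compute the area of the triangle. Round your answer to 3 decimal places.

Law of sines: sin D = |EF|·sin F/|DE| ≈ 0.71777.
Since |DE| ≥ |EF|, only the acute value applies: ∠D ≈ 45.87°.
Then ∠E = 180° − ∠F − ∠D ≈ 38.53°.
Law of sines gives |FD| = |DE|·sin E/sin F ≈ 10.327.
Area = ½·|DE|·|EF|·sin E ≈ 61.155.

area ≈ 61.155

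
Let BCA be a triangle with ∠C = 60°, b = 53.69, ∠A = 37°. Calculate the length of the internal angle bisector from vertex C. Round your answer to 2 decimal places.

The third angle is ∠B = 180° − ∠C − ∠A = 83.00°.
Law of sines: c = b·sin C/sin B ≈ 46.846.
Law of sines: a = b·sin A/sin B ≈ 32.554.
The bisector from C has length 2·a·b·cos(∠C/2)/(a+b) ≈ 35.102.

t_C ≈ 35.10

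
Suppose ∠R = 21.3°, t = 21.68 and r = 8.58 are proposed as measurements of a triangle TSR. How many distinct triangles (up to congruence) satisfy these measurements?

t·sin R = 21.68·sin(21.3°) ≈ 7.875.
Since t sin R < r < t (7.875 < 8.58 < 21.68), two triangles exist.

2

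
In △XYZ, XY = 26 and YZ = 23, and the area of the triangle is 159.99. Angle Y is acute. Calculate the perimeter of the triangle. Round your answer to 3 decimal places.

From area = ½·XY·YZ·sin Y, we get sin Y = 2·area/(XY·YZ) ≈ 0.53508.
Taking the acute solution, ∠Y ≈ 32.35°.
Law of cosines then gives ZX ≈ 13.951.
Perimeter = 23 + 13.951 + 26 = 62.951.

62.951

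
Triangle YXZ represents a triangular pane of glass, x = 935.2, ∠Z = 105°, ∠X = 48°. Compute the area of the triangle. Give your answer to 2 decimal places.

area ≈ 258045.38

The third angle is ∠Y = 180° − ∠X − ∠Z = 27.00°.
Law of sines: y = x·sin Y/sin X ≈ 571.32.
Law of sines: z = x·sin Z/sin X ≈ 1215.6.
Area = ½·x·y·sin Z ≈ 2.5805e+05.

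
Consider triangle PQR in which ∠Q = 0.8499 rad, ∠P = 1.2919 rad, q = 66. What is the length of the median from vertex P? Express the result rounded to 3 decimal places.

55.916

The third angle is ∠R = π − ∠P − ∠Q = 0.9998 rad.
Law of sines: p = q·sin P/sin Q ≈ 84.463.
Law of sines: r = q·sin R/sin Q ≈ 73.92.
Median from P: ½√(2·q² + 2·r² − p²) ≈ 55.916.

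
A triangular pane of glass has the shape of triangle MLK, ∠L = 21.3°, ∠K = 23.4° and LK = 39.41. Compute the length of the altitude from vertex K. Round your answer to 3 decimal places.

The third angle is ∠M = 180° − ∠L − ∠K = 135.30°.
Law of sines: KM = LK·sin L/sin M ≈ 20.352.
Law of sines: ML = LK·sin K/sin M ≈ 22.252.
Area = ½·LK·KM·sin K ≈ 159.27.
The altitude from K has length 2·area/ML ≈ 14.316.

14.316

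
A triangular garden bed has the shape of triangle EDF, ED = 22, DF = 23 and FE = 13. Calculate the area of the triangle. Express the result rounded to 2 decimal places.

area ≈ 139.60

Semiperimeter s = (23 + 13 + 22)/2 = 29.
Heron's formula: area = √(29·6·16·7) ≈ 139.6.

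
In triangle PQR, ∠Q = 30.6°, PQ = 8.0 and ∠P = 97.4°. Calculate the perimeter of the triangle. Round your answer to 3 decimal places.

perimeter ≈ 23.235

The third angle is ∠R = 180° − ∠P − ∠Q = 52.00°.
Law of sines: QR = PQ·sin P/sin R ≈ 10.068.
Law of sines: RP = PQ·sin Q/sin R ≈ 5.1679.
Semiperimeter s = (10.068+5.1679+8)/2 = 11.618.
Perimeter = 10.068 + 5.1679 + 8 = 23.235.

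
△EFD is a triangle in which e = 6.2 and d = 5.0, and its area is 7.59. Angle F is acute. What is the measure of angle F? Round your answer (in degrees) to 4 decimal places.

From area = ½·d·e·sin F, we get sin F = 2·area/(d·e) ≈ 0.48968.
Taking the acute solution, ∠F ≈ 29.32°.

29.3194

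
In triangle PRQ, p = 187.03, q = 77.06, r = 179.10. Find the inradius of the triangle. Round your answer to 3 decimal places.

30.952

Semiperimeter s = (187.03 + 179.1 + 77.06)/2 = 221.59.
Heron's formula: area = √(221.59·34.565·42.495·144.53) ≈ 6858.9.
Inradius = area/s = 6858.9/221.59 ≈ 30.952.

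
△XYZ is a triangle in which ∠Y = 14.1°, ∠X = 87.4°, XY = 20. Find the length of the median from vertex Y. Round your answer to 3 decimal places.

m_Y ≈ 20.042

The third angle is ∠Z = 180° − ∠X − ∠Y = 78.50°.
Law of sines: YZ = XY·sin X/sin Z ≈ 20.389.
Law of sines: ZX = XY·sin Y/sin Z ≈ 4.9721.
Median from Y: ½√(2·XY² + 2·YZ² − ZX²) ≈ 20.042.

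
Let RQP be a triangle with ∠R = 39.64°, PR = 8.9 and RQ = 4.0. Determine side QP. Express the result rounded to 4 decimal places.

By the law of cosines, QP² = PR² + RQ² − 2·PR·RQ·cos R = 40.381, so QP ≈ 6.3546.

6.3546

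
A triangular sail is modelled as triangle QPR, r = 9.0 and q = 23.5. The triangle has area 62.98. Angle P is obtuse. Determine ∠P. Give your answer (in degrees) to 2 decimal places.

∠P ≈ 143.45°

From area = ½·r·q·sin P, we get sin P = 2·area/(r·q) ≈ 0.59556.
Taking the obtuse solution, ∠P ≈ 143.45°.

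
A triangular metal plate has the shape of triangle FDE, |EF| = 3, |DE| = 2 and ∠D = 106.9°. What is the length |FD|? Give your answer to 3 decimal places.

1.729

Law of sines: sin F = |DE|·sin D/|EF| ≈ 0.63788.
Since |EF| ≥ |DE|, only the acute value applies: ∠F ≈ 39.63°.
Then ∠E = 180° − ∠D − ∠F ≈ 33.47°.
Law of sines gives |FD| = |EF|·sin E/sin D ≈ 1.729.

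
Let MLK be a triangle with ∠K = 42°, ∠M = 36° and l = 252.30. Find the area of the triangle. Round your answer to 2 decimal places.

The third angle is ∠L = 180° − ∠K − ∠M = 102.00°.
Law of sines: m = l·sin M/sin L ≈ 151.61.
Law of sines: k = l·sin K/sin L ≈ 172.59.
Area = ½·l·m·sin K ≈ 12798.

area ≈ 12797.63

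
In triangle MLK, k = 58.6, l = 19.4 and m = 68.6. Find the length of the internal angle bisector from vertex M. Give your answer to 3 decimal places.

t_M ≈ 16.047

By the law of cosines, cos M = (l² + k² − m²) / (2·l·k) ≈ -0.39392, so ∠M ≈ 113.20°.
The bisector from M has length 2·l·k·cos(∠M/2)/(l+k) ≈ 16.047.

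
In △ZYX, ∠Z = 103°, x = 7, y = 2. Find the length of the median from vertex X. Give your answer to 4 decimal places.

By the law of cosines, z² = y² + x² − 2·y·x·cos Z = 59.299, so z ≈ 7.7006.
Median from X: ½√(2·z² + 2·y² − x²) ≈ 4.4045.

4.4045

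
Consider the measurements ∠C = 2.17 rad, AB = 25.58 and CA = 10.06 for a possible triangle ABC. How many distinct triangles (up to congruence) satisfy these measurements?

1

CA·sin C = 10.06·sin(2.17 rad) ≈ 8.307.
Since ∠C is not acute, a triangle exists only if AB > CA; here AB > CA, so there is exactly one triangle.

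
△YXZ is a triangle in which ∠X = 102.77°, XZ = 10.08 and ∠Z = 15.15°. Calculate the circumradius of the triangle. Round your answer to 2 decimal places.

The third angle is ∠Y = 180° − ∠X − ∠Z = 62.08°.
Law of sines: ZY = XZ·sin X/sin Y ≈ 11.126.
Law of sines: YX = XZ·sin Z/sin Y ≈ 2.9814.
Circumradius = XZ/(2 sin Y) ≈ 5.7039.

5.70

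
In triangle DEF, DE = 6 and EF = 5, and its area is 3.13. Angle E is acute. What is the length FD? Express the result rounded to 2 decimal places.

From area = ½·DE·EF·sin E, we get sin E = 2·area/(DE·EF) ≈ 0.20867.
Taking the acute solution, ∠E ≈ 12.04°.
Law of cosines then gives FD ≈ 1.5234.

1.52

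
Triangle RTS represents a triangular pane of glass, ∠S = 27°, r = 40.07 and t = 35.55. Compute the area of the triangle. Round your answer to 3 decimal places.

Area = ½·r·t·sin S ≈ 323.35.

area ≈ 323.352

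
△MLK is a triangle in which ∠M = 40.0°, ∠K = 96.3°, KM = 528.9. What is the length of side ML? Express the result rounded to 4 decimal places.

The third angle is ∠L = 180° − ∠K − ∠M = 43.70°.
Law of sines: ML = KM·sin K/sin L ≈ 760.92.

760.9196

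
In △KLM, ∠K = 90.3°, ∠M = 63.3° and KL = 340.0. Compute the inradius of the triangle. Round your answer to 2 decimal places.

The third angle is ∠L = 180° − ∠M − ∠K = 26.40°.
Law of sines: LM = KL·sin K/sin M ≈ 380.58.
Law of sines: MK = KL·sin L/sin M ≈ 169.22.
Area = ½·KL·LM·sin L ≈ 28767.
Semiperimeter s = (380.58+169.22+340)/2 = 444.9.
Inradius = area/s = 28767/444.9 ≈ 64.66.

r ≈ 64.66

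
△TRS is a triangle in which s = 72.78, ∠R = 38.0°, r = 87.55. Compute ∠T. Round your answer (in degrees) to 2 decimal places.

Law of sines: sin S = s·sin R/r ≈ 0.51180.
Since r ≥ s, only the acute value applies: ∠S ≈ 30.78°.
Then ∠T = 180° − ∠R − ∠S ≈ 111.22°.

∠T ≈ 111.22°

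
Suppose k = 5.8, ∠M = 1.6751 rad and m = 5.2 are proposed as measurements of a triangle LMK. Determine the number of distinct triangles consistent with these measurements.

k·sin M = 5.8·sin(1.6751 rad) ≈ 5.768.
Since ∠M is not acute, a triangle exists only if m > k; here m ≤ k, so there is no triangle.

0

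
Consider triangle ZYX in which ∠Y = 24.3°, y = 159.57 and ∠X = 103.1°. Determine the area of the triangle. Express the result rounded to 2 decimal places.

23937.73

The third angle is ∠Z = 180° − ∠Y − ∠X = 52.60°.
Law of sines: z = y·sin Z/sin Y ≈ 308.04.
Law of sines: x = y·sin X/sin Y ≈ 377.67.
Area = ½·y·z·sin X ≈ 23938.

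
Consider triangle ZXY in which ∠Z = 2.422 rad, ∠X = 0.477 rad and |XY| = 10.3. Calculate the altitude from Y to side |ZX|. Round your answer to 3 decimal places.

The third angle is ∠Y = π − ∠Z − ∠X = 0.243 rad.
Law of sines: |YZ| = |XY|·sin X/sin Z ≈ 7.175.
Law of sines: |ZX| = |XY|·sin Y/sin Z ≈ 3.7541.
Area = ½·|XY|·|YZ|·sin Y ≈ 8.8765.
The altitude from Y has length 2·area/|ZX| ≈ 4.7289.

h_Y ≈ 4.729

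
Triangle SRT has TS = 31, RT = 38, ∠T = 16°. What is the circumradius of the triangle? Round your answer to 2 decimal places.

21.48

By the law of cosines, SR² = RT² + TS² − 2·RT·TS·cos T = 140.27, so SR ≈ 11.843.
Area = ½·RT·TS·sin T ≈ 162.35.
Circumradius = SR/(2 sin T) ≈ 21.484.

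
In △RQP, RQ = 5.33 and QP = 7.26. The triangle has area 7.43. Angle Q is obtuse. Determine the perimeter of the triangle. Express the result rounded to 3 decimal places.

24.942

From area = ½·RQ·QP·sin Q, we get sin Q = 2·area/(RQ·QP) ≈ 0.38402.
Taking the obtuse solution, ∠Q ≈ 157.42°.
Law of cosines then gives PR ≈ 12.352.
Perimeter = 7.26 + 12.352 + 5.33 = 24.942.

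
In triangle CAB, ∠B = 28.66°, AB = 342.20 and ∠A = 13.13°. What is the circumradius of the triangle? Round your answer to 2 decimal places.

The third angle is ∠C = 180° − ∠A − ∠B = 138.21°.
Law of sines: BC = AB·sin A/sin C ≈ 116.65.
Law of sines: CA = AB·sin B/sin C ≈ 246.28.
Circumradius = AB/(2 sin C) ≈ 256.75.

R ≈ 256.75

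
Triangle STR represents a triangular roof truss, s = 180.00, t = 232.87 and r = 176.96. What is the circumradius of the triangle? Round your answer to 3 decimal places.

By the law of cosines, cos S = (t² + r² − s²) / (2·t·r) ≈ 0.64481, so ∠S ≈ 49.85°.
Circumradius = s/(2 sin S) ≈ 117.75.

117.748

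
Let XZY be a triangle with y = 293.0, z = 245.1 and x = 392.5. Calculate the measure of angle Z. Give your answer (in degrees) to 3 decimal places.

38.569

By the law of cosines, cos Z = (y² + x² − z²) / (2·y·x) ≈ 0.78186, so ∠Z ≈ 38.57°.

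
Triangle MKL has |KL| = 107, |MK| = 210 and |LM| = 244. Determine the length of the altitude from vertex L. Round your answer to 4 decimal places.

h_L ≈ 106.5781

Semiperimeter s = (107 + 244 + 210)/2 = 280.5.
Heron's formula: area = √(280.5·173.5·36.5·70.5) ≈ 11191.
The altitude from L has length 2·area/|MK| ≈ 106.58.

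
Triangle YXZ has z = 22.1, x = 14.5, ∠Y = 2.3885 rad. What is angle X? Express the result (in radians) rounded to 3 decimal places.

∠X ≈ 0.295 rad

By the law of cosines, y² = x² + z² − 2·x·z·cos Y = 1166.2, so y ≈ 34.15.
Law of cosines again: cos X = (z² + y² − x²)/(2·z·y) ≈ 0.95691, so ∠X ≈ 0.2946 rad.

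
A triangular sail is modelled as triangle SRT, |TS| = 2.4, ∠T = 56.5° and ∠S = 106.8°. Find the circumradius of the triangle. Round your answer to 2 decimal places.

4.18

The third angle is ∠R = 180° − ∠T − ∠S = 16.70°.
Law of sines: |RT| = |TS|·sin S/sin R ≈ 7.9954.
Law of sines: |SR| = |TS|·sin T/sin R ≈ 6.9645.
Circumradius = |TS|/(2 sin R) ≈ 4.1759.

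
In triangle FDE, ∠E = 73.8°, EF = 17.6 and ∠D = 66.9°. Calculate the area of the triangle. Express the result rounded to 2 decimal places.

area ≈ 102.41

The third angle is ∠F = 180° − ∠D − ∠E = 39.30°.
Law of sines: DE = EF·sin F/sin D ≈ 12.119.
Law of sines: FD = EF·sin E/sin D ≈ 18.374.
Area = ½·EF·DE·sin E ≈ 102.41.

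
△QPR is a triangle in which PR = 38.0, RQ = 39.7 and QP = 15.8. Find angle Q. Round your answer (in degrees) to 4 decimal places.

By the law of cosines, cos Q = (RQ² + QP² − PR²) / (2·RQ·QP) ≈ 0.30428, so ∠Q ≈ 72.28°.

72.2849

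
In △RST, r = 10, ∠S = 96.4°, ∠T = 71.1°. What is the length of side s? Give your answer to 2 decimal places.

The third angle is ∠R = 180° − ∠S − ∠T = 12.50°.
Law of sines: s = r·sin S/sin R ≈ 45.914.

45.91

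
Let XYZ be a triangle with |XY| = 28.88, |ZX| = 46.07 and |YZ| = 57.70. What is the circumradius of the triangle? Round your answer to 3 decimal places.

By the law of cosines, cos X = (|ZX|² + |XY|² − |YZ|²) / (2·|ZX|·|XY|) ≈ -0.14009, so ∠X ≈ 98.05°.
Circumradius = |YZ|/(2 sin X) ≈ 29.137.

R ≈ 29.137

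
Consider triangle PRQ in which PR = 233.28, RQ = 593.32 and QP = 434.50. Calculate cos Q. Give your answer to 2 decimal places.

0.94

By the law of cosines, cos Q = (RQ² + QP² − PR²) / (2·RQ·QP) ≈ 0.94337, so ∠Q ≈ 19.37°.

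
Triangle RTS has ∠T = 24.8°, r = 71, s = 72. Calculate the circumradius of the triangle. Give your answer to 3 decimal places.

By the law of cosines, t² = s² + r² − 2·s·r·cos T = 943.88, so t ≈ 30.723.
Area = ½·s·r·sin T ≈ 1072.1.
Circumradius = t/(2 sin T) ≈ 36.622.

36.622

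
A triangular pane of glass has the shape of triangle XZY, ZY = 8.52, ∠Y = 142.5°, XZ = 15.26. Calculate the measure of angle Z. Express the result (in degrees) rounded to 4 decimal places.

∠Z ≈ 17.6301°

Law of sines: sin X = ZY·sin Y/XZ ≈ 0.33989.
Since XZ ≥ ZY, only the acute value applies: ∠X ≈ 19.87°.
Then ∠Z = 180° − ∠Y − ∠X ≈ 17.63°.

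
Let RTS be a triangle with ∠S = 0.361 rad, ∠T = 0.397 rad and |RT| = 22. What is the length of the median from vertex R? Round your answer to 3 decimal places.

The third angle is ∠R = π − ∠T − ∠S = 2.384 rad.
Law of sines: |TS| = |RT|·sin R/sin S ≈ 42.82.
Law of sines: |SR| = |RT|·sin T/sin S ≈ 24.083.
Median from R: ½√(2·|SR|² + 2·|RT|² − |TS|²) ≈ 8.5799.

m_R ≈ 8.580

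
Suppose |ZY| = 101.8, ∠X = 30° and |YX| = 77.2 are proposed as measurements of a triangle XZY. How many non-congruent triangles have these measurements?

|YX|·sin X = 77.2·sin(30°) ≈ 38.6.
Since |ZY| ≥ |YX|, exactly one triangle exists.

1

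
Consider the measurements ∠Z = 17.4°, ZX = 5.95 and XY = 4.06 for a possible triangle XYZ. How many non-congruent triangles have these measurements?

ZX·sin Z = 5.95·sin(17.4°) ≈ 1.779.
Since ZX sin Z < XY < ZX (1.779 < 4.06 < 5.95), two triangles exist.

2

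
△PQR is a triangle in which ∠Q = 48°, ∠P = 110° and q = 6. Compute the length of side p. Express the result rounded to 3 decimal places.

7.587

The third angle is ∠R = 180° − ∠P − ∠Q = 22.00°.
Law of sines: p = q·sin P/sin Q ≈ 7.5869.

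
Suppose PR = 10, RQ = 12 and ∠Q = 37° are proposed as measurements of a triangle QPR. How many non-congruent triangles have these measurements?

RQ·sin Q = 12·sin(37°) ≈ 7.222.
Since RQ sin Q < PR < RQ (7.222 < 10 < 12), two triangles exist.

2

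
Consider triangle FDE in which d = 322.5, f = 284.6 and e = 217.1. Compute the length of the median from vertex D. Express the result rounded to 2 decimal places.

Median from D: ½√(2·e² + 2·f² − d²) ≈ 195.1.

195.10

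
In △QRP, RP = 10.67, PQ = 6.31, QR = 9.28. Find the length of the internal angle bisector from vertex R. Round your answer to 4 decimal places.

t_R ≈ 9.4399

By the law of cosines, cos R = (QR² + RP² − PQ²) / (2·QR·RP) ≈ 0.80870, so ∠R ≈ 36.03°.
The bisector from R has length 2·QR·RP·cos(∠R/2)/(QR+RP) ≈ 9.4399.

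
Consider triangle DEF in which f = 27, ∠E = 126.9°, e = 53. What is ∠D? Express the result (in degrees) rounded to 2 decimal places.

29.06

Law of sines: sin F = f·sin E/e ≈ 0.40739.
Since e ≥ f, only the acute value applies: ∠F ≈ 24.04°.
Then ∠D = 180° − ∠E − ∠F ≈ 29.06°.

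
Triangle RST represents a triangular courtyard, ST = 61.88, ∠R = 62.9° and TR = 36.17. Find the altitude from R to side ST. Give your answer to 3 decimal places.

h_R ≈ 36.070

Law of sines: sin S = TR·sin R/ST ≈ 0.52035.
Since ST ≥ TR, only the acute value applies: ∠S ≈ 31.36°.
Then ∠T = 180° − ∠R − ∠S ≈ 85.74°.
Law of sines gives RS = ST·sin T/sin R ≈ 69.32.
Area = ½·ST·TR·sin T ≈ 1116.
The altitude from R has length 2·area/ST ≈ 36.07.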